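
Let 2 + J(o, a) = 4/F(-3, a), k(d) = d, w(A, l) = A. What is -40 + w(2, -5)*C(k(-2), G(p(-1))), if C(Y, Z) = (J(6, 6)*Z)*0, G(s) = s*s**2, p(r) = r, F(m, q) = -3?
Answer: -40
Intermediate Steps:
G(s) = s**3
J(o, a) = -10/3 (J(o, a) = -2 + 4/(-3) = -2 + 4*(-1/3) = -2 - 4/3 = -10/3)
C(Y, Z) = 0 (C(Y, Z) = -10*Z/3*0 = 0)
-40 + w(2, -5)*C(k(-2), G(p(-1))) = -40 + 2*0 = -40 + 0 = -40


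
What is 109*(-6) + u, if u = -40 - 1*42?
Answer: -736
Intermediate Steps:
u = -82 (u = -40 - 42 = -82)
109*(-6) + u = 109*(-6) - 82 = -654 - 82 = -736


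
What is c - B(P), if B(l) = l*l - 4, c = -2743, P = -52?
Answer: -5443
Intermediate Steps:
B(l) = -4 + l² (B(l) = l² - 4 = -4 + l²)
c - B(P) = -2743 - (-4 + (-52)²) = -2743 - (-4 + 2704) = -2743 - 1*2700 = -2743 - 2700 = -5443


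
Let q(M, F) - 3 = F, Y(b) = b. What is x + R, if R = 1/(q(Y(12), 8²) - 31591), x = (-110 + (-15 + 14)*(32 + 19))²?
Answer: 817133603/31524 ≈ 25921.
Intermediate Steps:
q(M, F) = 3 + F
x = 25921 (x = (-110 - 1*51)² = (-110 - 51)² = (-161)² = 25921)
R = -1/31524 (R = 1/((3 + 8²) - 31591) = 1/((3 + 64) - 31591) = 1/(67 - 31591) = 1/(-31524) = -1/31524 ≈ -3.1722e-5)
x + R = 25921 - 1/31524 = 817133603/31524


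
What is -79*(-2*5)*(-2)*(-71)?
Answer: 112180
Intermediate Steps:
-79*(-2*5)*(-2)*(-71) = -(-790)*(-2)*(-71) = -79*20*(-71) = -1580*(-71) = 112180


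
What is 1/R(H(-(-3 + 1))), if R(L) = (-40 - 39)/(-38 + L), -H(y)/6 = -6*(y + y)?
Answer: -106/79 ≈ -1.3418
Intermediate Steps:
H(y) = 72*y (H(y) = -(-36)*(y + y) = -(-36)*2*y = -(-72)*y = 72*y)
R(L) = -79/(-38 + L)
1/R(H(-(-3 + 1))) = 1/(-79/(-38 + 72*(-(-3 + 1)))) = 1/(-79/(-38 + 72*(-1*(-2)))) = 1/(-79/(-38 + 72*2)) = 1/(-79/(-38 + 144)) = 1/(-79/106) = -106/79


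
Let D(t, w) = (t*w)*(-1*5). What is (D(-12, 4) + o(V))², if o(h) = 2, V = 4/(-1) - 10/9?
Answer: 58564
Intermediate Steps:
V = -46/9 (V = 4*(-1) - 10*⅑ = -4 - 10/9 = -46/9 ≈ -5.1111)
D(t, w) = -5*t*w (D(t, w) = (t*w)*(-5) = -5*t*w)
(D(-12, 4) + o(V))² = (-5*(-12)*4 + 2)² = (240 + 2)² = 242² = 58564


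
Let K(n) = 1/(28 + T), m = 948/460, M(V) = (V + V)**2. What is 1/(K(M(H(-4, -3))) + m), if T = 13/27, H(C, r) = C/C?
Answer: 88435/185358 ≈ 0.47710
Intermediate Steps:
H(C, r) = 1
T = 13/27 (T = 13*(1/27) = 13/27 ≈ 0.48148)
M(V) = 4*V**2 (M(V) = (2*V)**2 = 4*V**2)
m = 237/115 (m = 948*(1/460) = 237/115 ≈ 2.0609)
K(n) = 27/769 (K(n) = 1/(28 + 13/27) = 1/(769/27) = 27/769)
1/(K(M(H(-4, -3))) + m) = 1/(27/769 + 237/115) = 1/(185358/88435) = 88435/185358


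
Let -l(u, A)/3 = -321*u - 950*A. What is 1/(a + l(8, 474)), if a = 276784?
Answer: 1/1635388 ≈ 6.1148e-7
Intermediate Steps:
l(u, A) = 963*u + 2850*A (l(u, A) = -3*(-321*u - 950*A) = -3*(-950*A - 321*u) = 963*u + 2850*A)
1/(a + l(8, 474)) = 1/(276784 + (963*8 + 2850*474)) = 1/(276784 + (7704 + 1350900)) = 1/(276784 + 1358604) = 1/1635388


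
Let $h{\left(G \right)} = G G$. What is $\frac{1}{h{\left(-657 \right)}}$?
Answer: $\frac{1}{431649} \approx 2.3167 \cdot 10^{-6}$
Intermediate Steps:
$h{\left(G \right)} = G^{2}$
$\frac{1}{h{\left(-657 \right)}} = \frac{1}{\left(-657\right)^{2}} = \frac{1}{431649}$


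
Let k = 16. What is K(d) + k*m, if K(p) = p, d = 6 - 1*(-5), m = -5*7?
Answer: -549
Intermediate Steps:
m = -35
d = 11 (d = 6 + 5 = 11)
K(d) + k*m = 11 + 16*(-35) = 11 - 560 = -549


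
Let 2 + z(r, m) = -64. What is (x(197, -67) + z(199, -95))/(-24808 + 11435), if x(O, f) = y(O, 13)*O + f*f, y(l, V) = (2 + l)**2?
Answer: -7805820/13373 ≈ -583.70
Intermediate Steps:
z(r, m) = -66 (z(r, m) = -2 - 64 = -66)
x(O, f) = f**2 + O*(2 + O)**2 (x(O, f) = (2 + O)**2*O + f*f = O*(2 + O)**2 + f**2 = f**2 + O*(2 + O)**2)
(x(197, -67) + z(199, -95))/(-24808 + 11435) = (((-67)**2 + 197*(2 + 197)**2) - 66)/(-24808 + 11435) = ((4489 + 197*199**2) - 66)/(-13373) = ((4489 + 197*39601) - 66)*(-1/13373) = ((4489 + 7801397) - 66)*(-1/13373) = (7805886 - 66)*(-1/13373) = 7805820*(-1/13373) = -7805820/13373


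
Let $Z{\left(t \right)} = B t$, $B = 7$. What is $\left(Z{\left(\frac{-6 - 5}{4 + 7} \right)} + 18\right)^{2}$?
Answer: $121$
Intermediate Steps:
$Z{\left(t \right)} = 7 t$
$\left(Z{\left(\frac{-6 - 5}{4 + 7} \right)} + 18\right)^{2} = \left(7 \frac{-6 - 5}{4 + 7} + 18\right)^{2} = \left(7 \left(- \frac{11}{11}\right) + 18\right)^{2} = \left(7 \left(\left(-11\right) \frac{1}{11}\right) + 18\right)^{2} = \left(7 \left(-1\right) + 18\right)^{2} = \left(-7 + 18\right)^{2} = 11^{2} = 121$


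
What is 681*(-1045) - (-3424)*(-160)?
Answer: -1259485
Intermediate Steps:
681*(-1045) - (-3424)*(-160) = -711645 - 1*547840 = -711645 - 547840 = -1259485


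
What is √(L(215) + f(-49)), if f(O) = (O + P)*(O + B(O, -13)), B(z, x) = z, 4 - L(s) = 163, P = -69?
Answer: √11405 ≈ 106.79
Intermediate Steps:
L(s) = -159 (L(s) = 4 - 1*163 = 4 - 163 = -159)
f(O) = 2*O*(-69 + O) (f(O) = (O - 69)*(O + O) = (-69 + O)*(2*O) = 2*O*(-69 + O))
√(L(215) + f(-49)) = √(-159 + 2*(-49)*(-69 - 49)) = √(-159 + 2*(-49)*(-118)) = √(-159 + 11564) = √11405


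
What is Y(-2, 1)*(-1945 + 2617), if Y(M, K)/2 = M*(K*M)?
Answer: 5376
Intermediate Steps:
Y(M, K) = 2*K*M² (Y(M, K) = 2*(M*(K*M)) = 2*(K*M²) = 2*K*M²)
Y(-2, 1)*(-1945 + 2617) = (2*1*(-2)²)*(-1945 + 2617) = (2*1*4)*672 = 8*672 = 5376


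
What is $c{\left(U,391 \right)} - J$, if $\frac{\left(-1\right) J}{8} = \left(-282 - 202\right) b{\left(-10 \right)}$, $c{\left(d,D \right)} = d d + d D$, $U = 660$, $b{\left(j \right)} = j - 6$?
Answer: $755612$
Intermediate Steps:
$b{\left(j \right)} = -6 + j$
$c{\left(d,D \right)} = d^{2} + D d$
$J = -61952$ ($J = - 8 \left(-282 - 202\right) \left(-6 - 10\right) = - 8 \left(\left(-484\right) \left(-16\right)\right) = \left(-8\right) 7744 = -61952$)
$c{\left(U,391 \right)} - J = 660 \left(391 + 660\right) - -61952 = 660 \cdot 1051 + 61952 = 693660 + 61952 = 755612$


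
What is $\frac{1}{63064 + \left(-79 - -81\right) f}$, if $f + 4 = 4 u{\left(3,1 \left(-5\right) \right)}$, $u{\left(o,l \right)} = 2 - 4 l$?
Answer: $\frac{1}{63232} \approx 1.5815 \cdot 10^{-5}$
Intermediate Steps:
$f = 84$ ($f = -4 + 4 \left(2 - 4 \cdot 1 \left(-5\right)\right) = -4 + 4 \left(2 - -20\right) = -4 + 4 \left(2 + 20\right) = -4 + 4 \cdot 22 = -4 + 88 = 84$)
$\frac{1}{63064 + \left(-79 - -81\right) f} = \frac{1}{63064 + \left(-79 - -81\right) 84} = \frac{1}{63064 + \left(-79 + 81\right) 84} = \frac{1}{63064 + 2 \cdot 84} = \frac{1}{63064 + 168} = \frac{1}{63232}$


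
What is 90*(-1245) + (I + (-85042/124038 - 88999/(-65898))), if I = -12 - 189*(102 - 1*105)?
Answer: -50629925188063/454103118 ≈ -1.1149e+5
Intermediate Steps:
I = 555 (I = -12 - 189*(102 - 105) = -12 - 189*(-3) = -12 + 567 = 555)
90*(-1245) + (I + (-85042/124038 - 88999/(-65898))) = 90*(-1245) + (555 + (-85042/124038 - 88999/(-65898))) = -112050 + (555 + (-85042*1/124038 - 88999*(-1/65898))) = -112050 + (555 + (-42521/62019 + 88999/65898)) = -112050 + (555 + 301953347/454103118) = -112050 + 252329183837/454103118 = -50629925188063/454103118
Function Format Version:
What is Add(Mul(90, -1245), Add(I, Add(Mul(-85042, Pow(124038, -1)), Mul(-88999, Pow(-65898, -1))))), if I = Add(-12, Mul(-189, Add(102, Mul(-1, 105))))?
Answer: Rational(-50629925188063, 454103118) ≈ -1.1149e+5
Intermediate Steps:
I = 555 (I = Add(-12, Mul(-189, Add(102, -105))) = Add(-12, Mul(-189, -3)) = Add(-12, 567) = 555)
Add(Mul(90, -1245), Add(I, Add(Mul(-85042, Pow(124038, -1)), Mul(-88999, Pow(-65898, -1))))) = Add(Mul(90, -1245), Add(555, Add(Mul(-85042, Pow(124038, -1)), Mul(-88999, Pow(-65898, -1))))) = Add(-112050, Add(555, Add(Mul(-85042, Rational(1, 124038)), Mul(-88999, Rational(-1, 65898))))) = Add(-112050, Add(555, Add(Rational(-42521, 62019), Rational(88999, 65898)))) = Add(-112050, Add(555, Rational(301953347, 454103118))) = Add(-112050, Rational(252329183837, 454103118)) = Rational(-50629925188063, 454103118)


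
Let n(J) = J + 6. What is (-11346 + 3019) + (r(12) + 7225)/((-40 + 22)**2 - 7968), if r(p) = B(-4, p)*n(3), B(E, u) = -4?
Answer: -699547/84 ≈ -8327.9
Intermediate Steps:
n(J) = 6 + J
r(p) = -36 (r(p) = -4*(6 + 3) = -4*9 = -36)
(-11346 + 3019) + (r(12) + 7225)/((-40 + 22)**2 - 7968) = (-11346 + 3019) + (-36 + 7225)/((-40 + 22)**2 - 7968) = -8327 + 7189/((-18)**2 - 7968) = -8327 + 7189/(324 - 7968) = -8327 + 7189/(-7644) = -8327 + 7189*(-1/7644) = -8327 - 79/84 = -699547/84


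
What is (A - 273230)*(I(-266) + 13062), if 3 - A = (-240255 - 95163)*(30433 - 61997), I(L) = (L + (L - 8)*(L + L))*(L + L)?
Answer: 819401796907539958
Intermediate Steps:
I(L) = 2*L*(L + 2*L*(-8 + L)) (I(L) = (L + (-8 + L)*(2*L))*(2*L) = (L + 2*L*(-8 + L))*(2*L) = 2*L*(L + 2*L*(-8 + L)))
A = -10587133749 (A = 3 - (-240255 - 95163)*(30433 - 61997) = 3 - (-335418)*(-31564) = 3 - 1*10587133752 = 3 - 10587133752 = -10587133749)
(A - 273230)*(I(-266) + 13062) = (-10587133749 - 273230)*((-266)²*(-30 + 4*(-266)) + 13062) = -10587406979*(70756*(-30 - 1064) + 13062) = -10587406979*(70756*(-1094) + 13062) = -10587406979*(-77407064 + 13062) = -10587406979*(-77394002) = 819401796907539958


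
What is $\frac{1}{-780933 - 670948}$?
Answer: $- \frac{1}{1451881} \approx -6.8876 \cdot 10^{-7}$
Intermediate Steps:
$\frac{1}{-780933 - 670948} = \frac{1}{-1451881} = - \frac{1}{1451881}$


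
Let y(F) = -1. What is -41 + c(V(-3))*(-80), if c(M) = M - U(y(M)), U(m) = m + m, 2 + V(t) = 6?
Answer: -521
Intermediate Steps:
V(t) = 4 (V(t) = -2 + 6 = 4)
U(m) = 2*m
c(M) = 2 + M (c(M) = M - 2*(-1) = M - 1*(-2) = M + 2 = 2 + M)
-41 + c(V(-3))*(-80) = -41 + (2 + 4)*(-80) = -41 + 6*(-80) = -41 - 480 = -521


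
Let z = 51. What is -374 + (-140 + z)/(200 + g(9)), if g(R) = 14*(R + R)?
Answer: -169137/452 ≈ -374.20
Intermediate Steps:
g(R) = 28*R (g(R) = 14*(2*R) = 28*R)
-374 + (-140 + z)/(200 + g(9)) = -374 + (-140 + 51)/(200 + 28*9) = -374 - 89/(200 + 252) = -374 - 89/452 = -169137/452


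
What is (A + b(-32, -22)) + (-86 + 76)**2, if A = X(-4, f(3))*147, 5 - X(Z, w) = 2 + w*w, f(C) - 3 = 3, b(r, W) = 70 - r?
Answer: -4649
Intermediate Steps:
f(C) = 6 (f(C) = 3 + 3 = 6)
X(Z, w) = 3 - w**2 (X(Z, w) = 5 - (2 + w*w) = 5 - (2 + w**2) = 5 + (-2 - w**2) = 3 - w**2)
A = -4851 (A = (3 - 1*6**2)*147 = (3 - 1*36)*147 = (3 - 36)*147 = -33*147 = -4851)
(A + b(-32, -22)) + (-86 + 76)**2 = (-4851 + (70 - 1*(-32))) + (-86 + 76)**2 = (-4851 + (70 + 32)) + (-10)**2 = (-4851 + 102) + 100 = -4749 + 100 = -4649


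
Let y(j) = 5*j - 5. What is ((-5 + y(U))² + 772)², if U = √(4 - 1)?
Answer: 926809 - 189400*√3 ≈ 5.9876e+5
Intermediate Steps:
U = √3 ≈ 1.7320
y(j) = -5 + 5*j
((-5 + y(U))² + 772)² = ((-5 + (-5 + 5*√3))² + 772)² = ((-10 + 5*√3)² + 772)² = (772 + (-10 + 5*√3)²)²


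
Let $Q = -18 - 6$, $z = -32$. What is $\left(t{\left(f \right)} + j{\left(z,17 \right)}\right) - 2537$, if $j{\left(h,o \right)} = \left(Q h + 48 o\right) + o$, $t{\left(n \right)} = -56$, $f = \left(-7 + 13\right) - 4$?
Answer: $-992$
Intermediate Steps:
$Q = -24$
$f = 2$ ($f = 6 - 4 = 2$)
$j{\left(h,o \right)} = - 24 h + 49 o$ ($j{\left(h,o \right)} = \left(- 24 h + 48 o\right) + o = - 24 h + 49 o$)
$\left(t{\left(f \right)} + j{\left(z,17 \right)}\right) - 2537 = \left(-56 + \left(\left(-24\right) \left(-32\right) + 49 \cdot 17\right)\right) - 2537 = \left(-56 + \left(768 + 833\right)\right) - 2537 = \left(-56 + 1601\right) - 2537 = 1545 - 2537 = -992$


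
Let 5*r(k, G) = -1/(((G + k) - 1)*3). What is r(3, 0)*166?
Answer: -83/15 ≈ -5.5333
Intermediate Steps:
r(k, G) = -1/(5*(-3 + 3*G + 3*k)) (r(k, G) = (-1/(((G + k) - 1)*3))/5 = (-1/((-1 + G + k)*3))/5 = (-1/(-3 + 3*G + 3*k))/5 = -1/(5*(-3 + 3*G + 3*k)))
r(3, 0)*166 = -1/(-15 + 15*0 + 15*3)*166 = -1/(-15 + 0 + 45)*166 = -1/30*166 = -83/15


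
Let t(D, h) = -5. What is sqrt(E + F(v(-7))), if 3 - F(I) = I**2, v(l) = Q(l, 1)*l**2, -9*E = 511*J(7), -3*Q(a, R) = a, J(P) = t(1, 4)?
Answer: I*sqrt(115067)/3 ≈ 113.07*I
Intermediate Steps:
J(P) = -5
Q(a, R) = -a/3
E = 2555/9 (E = -511*(-5)/9 = -1/9*(-2555) = 2555/9 ≈ 283.89)
v(l) = -l**3/3 (v(l) = (-l/3)*l**2 = -l**3/3)
F(I) = 3 - I**2
sqrt(E + F(v(-7))) = sqrt(2555/9 + (3 - (-1/3*(-7)**3)**2)) = sqrt(2555/9 + (3 - (-1/3*(-343))**2)) = sqrt(2555/9 + (3 - (343/3)**2)) = sqrt(2555/9 + (3 - 1*117649/9)) = sqrt(2555/9 + (3 - 117649/9)) = sqrt(2555/9 - 117622/9) = sqrt(-115067/9) = I*sqrt(115067)/3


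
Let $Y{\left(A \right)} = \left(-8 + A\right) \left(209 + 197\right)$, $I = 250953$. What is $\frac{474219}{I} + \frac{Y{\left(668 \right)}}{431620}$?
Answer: $\frac{647447073}{257896033} \approx 2.5105$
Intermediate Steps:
$Y{\left(A \right)} = -3248 + 406 A$ ($Y{\left(A \right)} = \left(-8 + A\right) 406 = -3248 + 406 A$)
$\frac{474219}{I} + \frac{Y{\left(668 \right)}}{431620} = \frac{474219}{250953} + \frac{-3248 + 406 \cdot 668}{431620} = 474219 \cdot \frac{1}{250953} + \left(-3248 + 271208\right) \frac{1}{431620} = \frac{158073}{83651} + 267960 \cdot \frac{1}{431620} = \frac{158073}{83651} + \frac{1914}{3083} = \frac{647447073}{257896033}$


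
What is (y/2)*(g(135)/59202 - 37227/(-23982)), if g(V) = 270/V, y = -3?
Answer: -367326803/157753596 ≈ -2.3285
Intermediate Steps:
(y/2)*(g(135)/59202 - 37227/(-23982)) = (-3/2)*((270/135)/59202 - 37227/(-23982)) = (-3*½)*((270*(1/135))*(1/59202) - 37227*(-1/23982)) = -3*(2*(1/59202) + 12409/7994)/2 = -3*(1/29601 + 12409/7994)/2 = -3/2*367326803/236630394 = -367326803/157753596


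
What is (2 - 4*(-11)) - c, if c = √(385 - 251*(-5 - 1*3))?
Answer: 46 - √2393 ≈ -2.9183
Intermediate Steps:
c = √2393 (c = √(385 - 251*(-5 - 3)) = √(385 - 251*(-8)) = √(385 + 2008) = √2393 ≈ 48.918)
(2 - 4*(-11)) - c = (2 - 4*(-11)) - √2393 = (2 + 44) - √2393 = 46 - √2393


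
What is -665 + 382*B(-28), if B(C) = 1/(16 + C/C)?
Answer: -10923/17 ≈ -642.53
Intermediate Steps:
B(C) = 1/17 (B(C) = 1/(16 + 1) = 1/17)
-665 + 382*B(-28) = -665 + 382*(1/17) = -665 + 382/17 = -10923/17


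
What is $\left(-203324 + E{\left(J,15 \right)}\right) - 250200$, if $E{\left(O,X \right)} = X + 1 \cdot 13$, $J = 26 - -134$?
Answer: $-453496$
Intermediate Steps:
$J = 160$ ($J = 26 + 134 = 160$)
$E{\left(O,X \right)} = 13 + X$ ($E{\left(O,X \right)} = X + 13 = 13 + X$)
$\left(-203324 + E{\left(J,15 \right)}\right) - 250200 = \left(-203324 + \left(13 + 15\right)\right) - 250200 = \left(-203324 + 28\right) - 250200 = -203296 - 250200 = -453496$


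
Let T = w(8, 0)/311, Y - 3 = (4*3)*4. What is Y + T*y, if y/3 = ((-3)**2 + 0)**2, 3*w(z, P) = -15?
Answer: 14646/311 ≈ 47.093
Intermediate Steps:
w(z, P) = -5 (w(z, P) = (1/3)*(-15) = -5)
y = 243 (y = 3*((-3)**2 + 0)**2 = 3*(9 + 0)**2 = 3*9**2 = 3*81 = 243)
Y = 51 (Y = 3 + (4*3)*4 = 3 + 12*4 = 3 + 48 = 51)
T = -5/311 ≈ -0.016077
Y + T*y = 51 - 5/311*243 = 51 - 1215/311 = 14646/311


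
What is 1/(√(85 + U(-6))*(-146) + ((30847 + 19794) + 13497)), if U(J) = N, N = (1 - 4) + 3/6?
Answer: 32069/2055962237 + 73*√330/4111924474 ≈ 1.5921e-5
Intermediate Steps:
N = -5/2 (N = -3 + 3*(⅙) = -3 + ½ = -5/2 ≈ -2.5000)
U(J) = -5/2
1/(√(85 + U(-6))*(-146) + ((30847 + 19794) + 13497)) = 1/(√(85 - 5/2)*(-146) + ((30847 + 19794) + 13497)) = 1/(√(165/2)*(-146) + (50641 + 13497)) = 1/((√330/2)*(-146) + 64138) = 1/(-73*√330 + 64138) = 1/(64138 - 73*√330)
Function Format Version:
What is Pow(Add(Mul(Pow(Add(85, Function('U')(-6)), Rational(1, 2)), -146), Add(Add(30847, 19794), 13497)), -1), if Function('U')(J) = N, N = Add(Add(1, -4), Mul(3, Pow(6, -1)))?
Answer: Add(Rational(32069, 2055962237), Mul(Rational(73, 4111924474), Pow(330, Rational(1, 2)))) ≈ 1.5921e-5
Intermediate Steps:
N = Rational(-5, 2) (N = Add(-3, Mul(3, Rational(1, 6))) = Add(-3, Rational(1, 2)) = Rational(-5, 2) ≈ -2.5000)
Function('U')(J) = Rational(-5, 2)
Pow(Add(Mul(Pow(Add(85, Function('U')(-6)), Rational(1, 2)), -146), Add(Add(30847, 19794), 13497)), -1) = Pow(Add(Mul(Pow(Add(85, Rational(-5, 2)), Rational(1, 2)), -146), Add(Add(30847, 19794), 13497)), -1) = Pow(Add(Mul(Pow(Rational(165, 2), Rational(1, 2)), -146), Add(50641, 13497)), -1) = Pow(Add(Mul(Mul(Rational(1, 2), Pow(330, Rational(1, 2))), -146), 64138), -1) = Pow(Add(Mul(-73, Pow(330, Rational(1, 2))), 64138), -1) = Pow(Add(64138, Mul(-73, Pow(330, Rational(1, 2)))), -1)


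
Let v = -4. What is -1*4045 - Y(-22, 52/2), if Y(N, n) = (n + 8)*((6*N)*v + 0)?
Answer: -21997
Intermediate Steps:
Y(N, n) = -24*N*(8 + n) (Y(N, n) = (n + 8)*((6*N)*(-4) + 0) = (8 + n)*(-24*N + 0) = (8 + n)*(-24*N) = -24*N*(8 + n))
-1*4045 - Y(-22, 52/2) = -1*4045 - (-24)*(-22)*(8 + 52/2) = -4045 - (-24)*(-22)*(8 + 52*(½)) = -4045 - (-24)*(-22)*(8 + 26) = -4045 - (-24)*(-22)*34 = -4045 - 1*17952 = -4045 - 17952 = -21997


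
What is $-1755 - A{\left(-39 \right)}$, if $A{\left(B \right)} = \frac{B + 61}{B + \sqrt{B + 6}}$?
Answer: $- \frac{454402}{259} + \frac{11 i \sqrt{33}}{777} \approx -1754.4 + 0.081326 i$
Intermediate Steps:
$A{\left(B \right)} = \frac{61 + B}{B + \sqrt{6 + B}}$
$-1755 - A{\left(-39 \right)} = -1755 - \frac{61 - 39}{-39 + \sqrt{6 - 39}} = -1755 - \frac{1}{-39 + \sqrt{-33}} \cdot 22 = -1755 - \frac{1}{-39 + i \sqrt{33}} \cdot 22 = -1755 - \frac{22}{-39 + i \sqrt{33}}$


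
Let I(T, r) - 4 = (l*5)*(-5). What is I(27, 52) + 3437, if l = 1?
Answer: 3416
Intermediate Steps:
I(T, r) = -21 (I(T, r) = 4 + (1*5)*(-5) = 4 + 5*(-5) = 4 - 25 = -21)
I(27, 52) + 3437 = -21 + 3437 = 3416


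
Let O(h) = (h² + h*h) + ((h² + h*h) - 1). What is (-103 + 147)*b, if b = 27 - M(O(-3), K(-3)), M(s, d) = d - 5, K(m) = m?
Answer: 1540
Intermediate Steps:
O(h) = -1 + 4*h² (O(h) = (h² + h²) + ((h² + h²) - 1) = 2*h² + (2*h² - 1) = 2*h² + (-1 + 2*h²) = -1 + 4*h²)
M(s, d) = -5 + d
b = 35 (b = 27 - (-5 - 3) = 27 - 1*(-8) = 27 + 8 = 35)
(-103 + 147)*b = (-103 + 147)*35 = 44*35 = 1540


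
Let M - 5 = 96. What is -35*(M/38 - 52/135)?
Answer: -81613/1026 ≈ -79.545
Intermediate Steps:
M = 101 (M = 5 + 96 = 101)
-35*(M/38 - 52/135) = -35*(101/38 - 52/135) = -35*11659/5130 = -81613/1026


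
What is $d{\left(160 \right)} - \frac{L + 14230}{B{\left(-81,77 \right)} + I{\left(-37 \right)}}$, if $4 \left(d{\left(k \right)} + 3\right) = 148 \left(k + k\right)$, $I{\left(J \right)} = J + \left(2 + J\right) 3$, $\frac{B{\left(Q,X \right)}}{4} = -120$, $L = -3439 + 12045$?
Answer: $\frac{3692725}{311} \approx 11874.0$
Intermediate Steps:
$L = 8606$
$B{\left(Q,X \right)} = -480$ ($B{\left(Q,X \right)} = 4 \left(-120\right) = -480$)
$I{\left(J \right)} = 6 + 4 J$ ($I{\left(J \right)} = J + \left(6 + 3 J\right) = 6 + 4 J$)
$d{\left(k \right)} = -3 + 74 k$ ($d{\left(k \right)} = -3 + \frac{148 \left(k + k\right)}{4} = -3 + \frac{148 \cdot 2 k}{4} = -3 + \frac{296 k}{4} = -3 + 74 k$)
$d{\left(160 \right)} - \frac{L + 14230}{B{\left(-81,77 \right)} + I{\left(-37 \right)}} = \left(-3 + 74 \cdot 160\right) - \frac{8606 + 14230}{-480 + \left(6 + 4 \left(-37\right)\right)} = \left(-3 + 11840\right) - \frac{22836}{-480 + \left(6 - 148\right)} = 11837 - \frac{22836}{-480 - 142} = 11837 - \frac{22836}{-622} = 11837 - 22836 \left(- \frac{1}{622}\right) = 11837 - - \frac{11418}{311} = 11837 + \frac{11418}{311} = \frac{3692725}{311}$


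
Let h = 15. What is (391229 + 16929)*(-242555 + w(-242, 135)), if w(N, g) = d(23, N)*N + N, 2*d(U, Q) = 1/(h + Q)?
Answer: -22495545722084/227 ≈ -9.9099e+10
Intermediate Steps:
d(U, Q) = 1/(2*(15 + Q))
w(N, g) = N + N/(2*(15 + N)) (w(N, g) = (1/(2*(15 + N)))*N + N = N/(2*(15 + N)) + N = N + N/(2*(15 + N)))
(391229 + 16929)*(-242555 + w(-242, 135)) = (391229 + 16929)*(-242555 + (1/2)*(-242)*(31 + 2*(-242))/(15 - 242)) = 408158*(-242555 + (1/2)*(-242)*(31 - 484)/(-227)) = 408158*(-242555 + (1/2)*(-242)*(-1/227)*(-453)) = 408158*(-242555 - 54813/227) = 408158*(-55114798/227) = -22495545722084/227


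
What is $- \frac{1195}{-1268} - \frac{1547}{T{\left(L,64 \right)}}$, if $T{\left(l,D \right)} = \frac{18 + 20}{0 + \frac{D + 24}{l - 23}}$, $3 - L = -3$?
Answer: $\frac{5099777}{24092} \approx 211.68$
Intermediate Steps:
$L = 6$ ($L = 3 - -3 = 3 + 3 = 6$)
$T{\left(l,D \right)} = \frac{38 \left(-23 + l\right)}{24 + D}$ ($T{\left(l,D \right)} = \frac{38}{0 + \frac{24 + D}{-23 + l}} = \frac{38}{\frac{1}{-23 + l} \left(24 + D\right)} = 38 \frac{-23 + l}{24 + D} = \frac{38 \left(-23 + l\right)}{24 + D}$)
$- \frac{1195}{-1268} - \frac{1547}{T{\left(L,64 \right)}} = - \frac{1195}{-1268} - \frac{1547}{38 \frac{1}{24 + 64} \left(-23 + 6\right)} = \left(-1195\right) \left(- \frac{1}{1268}\right) - \frac{1547}{38 \cdot \frac{1}{88} \left(-17\right)} = \frac{1195}{1268} - \frac{1547}{38 \cdot \frac{1}{88} \left(-17\right)} = \frac{1195}{1268} - \frac{1547}{- \frac{323}{44}} = \frac{1195}{1268} - - \frac{4004}{19} = \frac{1195}{1268} + \frac{4004}{19} = \frac{5099777}{24092}$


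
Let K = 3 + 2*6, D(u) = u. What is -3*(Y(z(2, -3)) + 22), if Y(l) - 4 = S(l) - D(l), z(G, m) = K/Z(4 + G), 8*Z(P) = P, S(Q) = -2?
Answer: -12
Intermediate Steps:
K = 15 (K = 3 + 12 = 15)
Z(P) = P/8
z(G, m) = 15/(1/2 + G/8) (z(G, m) = 15/(((4 + G)/8)) = 15/(1/2 + G/8))
Y(l) = 2 - l (Y(l) = 4 + (-2 - l) = 2 - l)
-3*(Y(z(2, -3)) + 22) = -3*((2 - 120/(4 + 2)) + 22) = -3*((2 - 120/6) + 22) = -3*((2 - 1*20) + 22) = -3*((2 - 20) + 22) = -3*(-18 + 22) = -3*4 = -12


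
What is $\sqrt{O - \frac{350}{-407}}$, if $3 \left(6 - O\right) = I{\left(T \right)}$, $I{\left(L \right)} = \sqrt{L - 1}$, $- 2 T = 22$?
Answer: $\frac{\sqrt{10227096 - 993894 i \sqrt{3}}}{1221} \approx 2.6283 - 0.21966 i$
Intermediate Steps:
$T = -11$ ($T = \left(- \frac{1}{2}\right) 22 = -11$)
$I{\left(L \right)} = \sqrt{-1 + L}$ ($I{\left(L \right)} = \sqrt{L - 1} = \sqrt{-1 + L}$)
$O = 6 - \frac{2 i \sqrt{3}}{3}$ ($O = 6 - \frac{\sqrt{-1 - 11}}{3} = 6 - \frac{\sqrt{-12}}{3} = 6 - \frac{2 i \sqrt{3}}{3} \approx 6.0 - 1.1547 i$)
$\sqrt{O - \frac{350}{-407}} = \sqrt{\left(6 - \frac{2 i \sqrt{3}}{3}\right) - \frac{350}{-407}} = \sqrt{\left(6 - \frac{2 i \sqrt{3}}{3}\right) - - \frac{350}{407}} = \sqrt{\left(6 - \frac{2 i \sqrt{3}}{3}\right) + \frac{350}{407}} = \sqrt{\frac{2792}{407} - \frac{2 i \sqrt{3}}{3}}$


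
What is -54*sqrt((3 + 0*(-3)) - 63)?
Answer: -108*I*sqrt(15) ≈ -418.28*I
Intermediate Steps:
-54*sqrt((3 + 0*(-3)) - 63) = -54*sqrt((3 + 0) - 63) = -54*sqrt(3 - 63) = -108*I*sqrt(15)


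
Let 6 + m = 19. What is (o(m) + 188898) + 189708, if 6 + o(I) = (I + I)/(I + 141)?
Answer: 29152213/77 ≈ 3.7860e+5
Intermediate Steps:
m = 13 (m = -6 + 19 = 13)
o(I) = -6 + 2*I/(141 + I) (o(I) = -6 + (I + I)/(I + 141) = -6 + (2*I)/(141 + I) = -6 + 2*I/(141 + I))
(o(m) + 188898) + 189708 = (2*(-423 - 2*13)/(141 + 13) + 188898) + 189708 = (2*(-423 - 26)/154 + 188898) + 189708 = (2*(1/154)*(-449) + 188898) + 189708 = (-449/77 + 188898) + 189708 = 14544697/77 + 189708 = 29152213/77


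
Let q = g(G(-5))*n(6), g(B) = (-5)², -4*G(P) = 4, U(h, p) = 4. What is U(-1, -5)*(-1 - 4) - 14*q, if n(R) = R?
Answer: -2120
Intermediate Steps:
G(P) = -1 (G(P) = -¼*4 = -1)
g(B) = 25
q = 150 (q = 25*6 = 150)
U(-1, -5)*(-1 - 4) - 14*q = 4*(-1 - 4) - 14*150 = 4*(-5) - 2100 = -20 - 2100 = -2120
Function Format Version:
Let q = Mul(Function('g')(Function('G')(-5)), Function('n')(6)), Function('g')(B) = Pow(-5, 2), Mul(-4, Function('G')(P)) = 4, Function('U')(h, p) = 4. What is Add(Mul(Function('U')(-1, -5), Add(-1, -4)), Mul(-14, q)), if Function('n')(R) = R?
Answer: -2120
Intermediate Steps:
Function('G')(P) = -1 (Function('G')(P) = Mul(Rational(-1, 4), 4) = -1)
Function('g')(B) = 25
q = 150 (q = Mul(25, 6) = 150)
Add(Mul(Function('U')(-1, -5), Add(-1, -4)), Mul(-14, q)) = Add(Mul(4, Add(-1, -4)), Mul(-14, 150)) = Add(Mul(4, -5), -2100) = Add(-20, -2100) = -2120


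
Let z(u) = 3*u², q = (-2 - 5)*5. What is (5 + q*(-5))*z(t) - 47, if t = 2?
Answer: 2113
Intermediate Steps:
q = -35 (q = -7*5 = -35)
(5 + q*(-5))*z(t) - 47 = (5 - 35*(-5))*(3*2²) - 47 = (5 + 175)*(3*4) - 47 = 180*12 - 47 = 2160 - 47 = 2113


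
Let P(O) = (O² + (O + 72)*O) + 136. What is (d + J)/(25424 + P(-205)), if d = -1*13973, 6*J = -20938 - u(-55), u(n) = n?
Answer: -34907/189700 ≈ -0.18401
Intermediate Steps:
P(O) = 136 + O² + O*(72 + O) (P(O) = (O² + (72 + O)*O) + 136 = (O² + O*(72 + O)) + 136 = 136 + O² + O*(72 + O))
J = -6961/2 (J = (-20938 - 1*(-55))/6 = (-20938 + 55)/6 = (⅙)*(-20883) = -6961/2 ≈ -3480.5)
d = -13973
(d + J)/(25424 + P(-205)) = (-13973 - 6961/2)/(25424 + (136 + 2*(-205)² + 72*(-205))) = -34907/(2*(25424 + (136 + 2*42025 - 14760))) = -34907/(2*(25424 + (136 + 84050 - 14760))) = -34907/(2*(25424 + 69426)) = -34907/2/94850 = -34907/2*1/94850 = -34907/189700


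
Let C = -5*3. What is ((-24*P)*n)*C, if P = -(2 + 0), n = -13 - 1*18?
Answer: 22320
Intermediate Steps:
C = -15
n = -31 (n = -13 - 18 = -31)
P = -2 (P = -1*2 = -2)
((-24*P)*n)*C = (-24*(-2)*(-31))*(-15) = (48*(-31))*(-15) = -1488*(-15) = 22320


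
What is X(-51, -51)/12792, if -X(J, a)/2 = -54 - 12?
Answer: 11/1066 ≈ 0.010319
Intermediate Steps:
X(J, a) = 132 (X(J, a) = -2*(-54 - 12) = -2*(-66) = 132)
X(-51, -51)/12792 = 132/12792 = 132*(1/12792) = 11/1066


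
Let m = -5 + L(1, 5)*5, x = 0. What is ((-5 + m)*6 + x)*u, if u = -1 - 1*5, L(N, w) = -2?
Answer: 720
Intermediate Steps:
u = -6 (u = -1 - 5 = -6)
m = -15 (m = -5 - 2*5 = -5 - 10 = -15)
((-5 + m)*6 + x)*u = ((-5 - 15)*6 + 0)*(-6) = (-20*6 + 0)*(-6) = (-120 + 0)*(-6) = -120*(-6) = 720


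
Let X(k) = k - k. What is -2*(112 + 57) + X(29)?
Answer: -338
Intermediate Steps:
X(k) = 0
-2*(112 + 57) + X(29) = -2*(112 + 57) + 0 = -2*169 + 0 = -338 + 0 = -338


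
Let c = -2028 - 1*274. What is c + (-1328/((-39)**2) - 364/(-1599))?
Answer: -143595274/62361 ≈ -2302.6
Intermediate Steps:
c = -2302 (c = -2028 - 274 = -2302)
c + (-1328/((-39)**2) - 364/(-1599)) = -2302 + (-1328/((-39)**2) - 364/(-1599)) = -2302 + (-1328/1521 - 364*(-1/1599)) = -2302 + (-1328*1/1521 + 28/123) = -2302 + (-1328/1521 + 28/123) = -2302 - 40252/62361 = -143595274/62361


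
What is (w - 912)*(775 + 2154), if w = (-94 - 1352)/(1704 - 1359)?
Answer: -308605298/115 ≈ -2.6835e+6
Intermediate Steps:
w = -482/115 (w = -1446/345 = -1446*1/345 = -482/115 ≈ -4.1913)
(w - 912)*(775 + 2154) = (-482/115 - 912)*(775 + 2154) = -105362/115*2929 = -308605298/115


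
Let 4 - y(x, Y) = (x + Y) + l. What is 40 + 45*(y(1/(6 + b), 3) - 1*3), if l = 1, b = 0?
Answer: -205/2 ≈ -102.50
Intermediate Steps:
y(x, Y) = 3 - Y - x (y(x, Y) = 4 - ((x + Y) + 1) = 4 - ((Y + x) + 1) = 4 - (1 + Y + x) = 4 + (-1 - Y - x) = 3 - Y - x)
40 + 45*(y(1/(6 + b), 3) - 1*3) = 40 + 45*((3 - 1*3 - 1/(6 + 0)) - 1*3) = 40 + 45*((3 - 3 - 1/6) - 3) = 40 + 45*(-1/6 - 3) = 40 + 45*(-19/6) = 40 - 285/2 = -205/2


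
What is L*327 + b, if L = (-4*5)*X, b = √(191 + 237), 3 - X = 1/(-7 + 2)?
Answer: -20928 + 2*√107 ≈ -20907.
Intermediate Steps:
X = 16/5 (X = 3 - 1/(-7 + 2) = 3 - 1/(-5) = 3 - 1*(-⅕) = 3 + ⅕ = 16/5 ≈ 3.2000)
b = 2*√107 (b = √428 = 2*√107 ≈ 20.688)
L = -64 (L = -4*5*(16/5) = -20*16/5 = -64)
L*327 + b = -64*327 + 2*√107 = -20928 + 2*√107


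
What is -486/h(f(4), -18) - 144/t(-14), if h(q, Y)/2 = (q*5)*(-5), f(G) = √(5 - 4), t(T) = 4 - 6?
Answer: 2043/25 ≈ 81.720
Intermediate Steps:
t(T) = -2
f(G) = 1 (f(G) = √1 = 1)
h(q, Y) = -50*q (h(q, Y) = 2*((q*5)*(-5)) = 2*((5*q)*(-5)) = 2*(-25*q) = -50*q)
-486/h(f(4), -18) - 144/t(-14) = -486/((-50*1)) - 144/(-2) = -486/(-50) - 144*(-½) = -486*(-1/50) + 72 = 243/25 + 72 = 2043/25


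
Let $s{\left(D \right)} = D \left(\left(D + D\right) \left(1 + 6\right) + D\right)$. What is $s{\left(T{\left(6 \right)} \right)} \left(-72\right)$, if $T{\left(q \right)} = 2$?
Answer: $-4320$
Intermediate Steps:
$s{\left(D \right)} = 15 D^{2}$ ($s{\left(D \right)} = D \left(2 D 7 + D\right) = D \left(14 D + D\right) = D 15 D = 15 D^{2}$)
$s{\left(T{\left(6 \right)} \right)} \left(-72\right) = 15 \cdot 2^{2} \left(-72\right) = 15 \cdot 4 \left(-72\right) = 60 \left(-72\right) = -4320$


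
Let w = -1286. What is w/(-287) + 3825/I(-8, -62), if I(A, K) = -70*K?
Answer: 190829/35588 ≈ 5.3622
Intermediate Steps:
w/(-287) + 3825/I(-8, -62) = -1286/(-287) + 3825/((-70*(-62))) = -1286*(-1/287) + 3825/4340 = 1286/287 + 3825*(1/4340) = 1286/287 + 765/868 = 190829/35588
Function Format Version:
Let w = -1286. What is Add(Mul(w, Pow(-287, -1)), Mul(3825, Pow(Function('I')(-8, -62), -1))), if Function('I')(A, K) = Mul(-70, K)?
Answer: Rational(190829, 35588) ≈ 5.3622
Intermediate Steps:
Add(Mul(w, Pow(-287, -1)), Mul(3825, Pow(Function('I')(-8, -62), -1))) = Add(Mul(-1286, Pow(-287, -1)), Mul(3825, Pow(Mul(-70, -62), -1))) = Add(Mul(-1286, Rational(-1, 287)), Mul(3825, Pow(4340, -1))) = Add(Rational(1286, 287), Mul(3825, Rational(1, 4340))) = Add(Rational(1286, 287), Rational(765, 868)) = Rational(190829, 35588)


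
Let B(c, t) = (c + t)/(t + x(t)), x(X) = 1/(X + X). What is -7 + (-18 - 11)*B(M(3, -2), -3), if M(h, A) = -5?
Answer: -1525/19 ≈ -80.263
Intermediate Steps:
x(X) = 1/(2*X)
B(c, t) = (c + t)/(t + 1/(2*t))
-7 + (-18 - 11)*B(M(3, -2), -3) = -7 + (-18 - 11)*(2*(-3)*(-5 - 3)/(1 + 2*(-3)²)) = -7 - 58*(-3)*(-8)/(1 + 2*9) = -7 - 58*(-3)*(-8)/(1 + 18) = -7 - 58*(-3)*(-8)/19 = -7 - 29*48/19 = -7 - 1392/19 = -1525/19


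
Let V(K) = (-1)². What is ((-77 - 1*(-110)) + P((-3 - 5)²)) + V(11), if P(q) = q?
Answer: 98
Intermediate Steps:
V(K) = 1
((-77 - 1*(-110)) + P((-3 - 5)²)) + V(11) = ((-77 - 1*(-110)) + (-3 - 5)²) + 1 = ((-77 + 110) + (-8)²) + 1 = (33 + 64) + 1 = 97 + 1 = 98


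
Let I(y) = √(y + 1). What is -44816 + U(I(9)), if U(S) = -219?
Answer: -45035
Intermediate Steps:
I(y) = √(1 + y)
-44816 + U(I(9)) = -44816 - 219 = -45035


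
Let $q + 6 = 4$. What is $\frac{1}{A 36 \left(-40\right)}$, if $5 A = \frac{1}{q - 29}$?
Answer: $\frac{31}{288} \approx 0.10764$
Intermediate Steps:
$q = -2$ ($q = -6 + 4 = -2$)
$A = - \frac{1}{155}$ ($A = \frac{1}{5 \left(-2 - 29\right)} = \frac{1}{5 \left(-31\right)} = \frac{1}{5} \left(- \frac{1}{31}\right) = - \frac{1}{155} \approx -0.0064516$)
$\frac{1}{A 36 \left(-40\right)} = \frac{1}{\left(- \frac{1}{155}\right) 36 \left(-40\right)} = \frac{1}{\left(- \frac{36}{155}\right) \left(-40\right)} = \frac{1}{\frac{288}{31}} = \frac{31}{288}$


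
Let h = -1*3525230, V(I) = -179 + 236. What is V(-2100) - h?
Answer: 3525287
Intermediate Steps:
V(I) = 57
h = -3525230
V(-2100) - h = 57 - 1*(-3525230) = 57 + 3525230 = 3525287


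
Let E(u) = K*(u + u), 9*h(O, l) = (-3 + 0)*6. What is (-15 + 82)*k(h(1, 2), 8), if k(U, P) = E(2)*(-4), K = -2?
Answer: 2144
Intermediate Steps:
h(O, l) = -2 (h(O, l) = ((-3 + 0)*6)/9 = (-3*6)/9 = (1/9)*(-18) = -2)
E(u) = -4*u (E(u) = -2*(u + u) = -4*u)
k(U, P) = 32 (k(U, P) = -4*2*(-4) = -8*(-4) = 32)
(-15 + 82)*k(h(1, 2), 8) = (-15 + 82)*32 = 67*32 = 2144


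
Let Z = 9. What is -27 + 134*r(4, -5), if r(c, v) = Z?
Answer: 1179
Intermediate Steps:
r(c, v) = 9
-27 + 134*r(4, -5) = -27 + 134*9 = -27 + 1206 = 1179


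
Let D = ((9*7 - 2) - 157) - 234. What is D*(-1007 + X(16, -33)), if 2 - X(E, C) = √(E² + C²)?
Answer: 331650 + 330*√1345 ≈ 3.4375e+5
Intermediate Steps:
X(E, C) = 2 - √(C² + E²) (X(E, C) = 2 - √(E² + C²) = 2 - √(C² + E²))
D = -330 (D = ((63 - 2) - 157) - 234 = (61 - 157) - 234 = -96 - 234 = -330)
D*(-1007 + X(16, -33)) = -330*(-1007 + (2 - √((-33)² + 16²))) = -330*(-1007 + (2 - √(1089 + 256))) = -330*(-1007 + (2 - √1345)) = -330*(-1005 - √1345) = 331650 + 330*√1345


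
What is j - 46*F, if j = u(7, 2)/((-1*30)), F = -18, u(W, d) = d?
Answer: 12419/15 ≈ 827.93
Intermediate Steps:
j = -1/15 (j = 2/((-1*30)) = 2/(-30) = 2*(-1/30) = -1/15 ≈ -0.066667)
j - 46*F = -1/15 - 46*(-18) = -1/15 + 828 = 12419/15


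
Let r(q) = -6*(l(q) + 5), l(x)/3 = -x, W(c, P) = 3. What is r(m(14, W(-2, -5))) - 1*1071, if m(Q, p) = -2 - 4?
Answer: -1209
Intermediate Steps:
l(x) = -3*x (l(x) = 3*(-x) = -3*x)
m(Q, p) = -6
r(q) = -30 + 18*q (r(q) = -6*(-3*q + 5) = -6*(5 - 3*q) = -30 + 18*q)
r(m(14, W(-2, -5))) - 1*1071 = (-30 + 18*(-6)) - 1*1071 = (-30 - 108) - 1071 = -138 - 1071 = -1209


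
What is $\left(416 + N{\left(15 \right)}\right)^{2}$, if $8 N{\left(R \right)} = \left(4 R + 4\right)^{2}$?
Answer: $861184$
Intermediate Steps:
$N{\left(R \right)} = \frac{\left(4 + 4 R\right)^{2}}{8}$ ($N{\left(R \right)} = \frac{\left(4 R + 4\right)^{2}}{8} = \frac{\left(4 + 4 R\right)^{2}}{8}$)
$\left(416 + N{\left(15 \right)}\right)^{2} = \left(416 + 2 \left(1 + 15\right)^{2}\right)^{2} = \left(416 + 2 \cdot 16^{2}\right)^{2} = \left(416 + 2 \cdot 256\right)^{2} = \left(416 + 512\right)^{2} = 928^{2} = 861184$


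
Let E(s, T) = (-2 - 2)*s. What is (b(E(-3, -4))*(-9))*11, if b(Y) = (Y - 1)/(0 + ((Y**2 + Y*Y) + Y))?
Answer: -363/100 ≈ -3.6300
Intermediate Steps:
E(s, T) = -4*s
b(Y) = (-1 + Y)/(Y + 2*Y**2) (b(Y) = (-1 + Y)/(0 + ((Y**2 + Y**2) + Y)) = (-1 + Y)/(0 + (2*Y**2 + Y)) = (-1 + Y)/(0 + (Y + 2*Y**2)) = (-1 + Y)/(Y + 2*Y**2))
(b(E(-3, -4))*(-9))*11 = (((-1 - 4*(-3))/(((-4*(-3)))*(1 + 2*(-4*(-3)))))*(-9))*11 = (((-1 + 12)/(12*(1 + 2*12)))*(-9))*11 = (((1/12)*11/(1 + 24))*(-9))*11 = (((1/12)*11/25)*(-9))*11 = (((1/12)*(1/25)*11)*(-9))*11 = ((11/300)*(-9))*11 = -33/100*11 = -363/100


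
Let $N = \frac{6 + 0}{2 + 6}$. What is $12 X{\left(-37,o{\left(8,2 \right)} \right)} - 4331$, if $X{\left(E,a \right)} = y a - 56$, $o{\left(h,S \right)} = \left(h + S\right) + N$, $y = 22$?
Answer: $-2165$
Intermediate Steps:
$N = \frac{3}{4}$ ($N = \frac{6}{8} = 6 \cdot \frac{1}{8} = \frac{3}{4} \approx 0.75$)
$o{\left(h,S \right)} = \frac{3}{4} + S + h$ ($o{\left(h,S \right)} = \left(h + S\right) + \frac{3}{4} = \left(S + h\right) + \frac{3}{4} = \frac{3}{4} + S + h$)
$X{\left(E,a \right)} = -56 + 22 a$ ($X{\left(E,a \right)} = 22 a - 56 = -56 + 22 a$)
$12 X{\left(-37,o{\left(8,2 \right)} \right)} - 4331 = 12 \left(-56 + 22 \left(\frac{3}{4} + 2 + 8\right)\right) - 4331 = 12 \left(-56 + 22 \cdot \frac{43}{4}\right) - 4331 = 12 \left(-56 + \frac{473}{2}\right) - 4331 = 12 \cdot \frac{361}{2} - 4331 = 2166 - 4331 = -2165$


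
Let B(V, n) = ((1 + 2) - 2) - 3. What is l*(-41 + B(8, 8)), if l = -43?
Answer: 1849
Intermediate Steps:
B(V, n) = -2 (B(V, n) = (3 - 2) - 3 = 1 - 3 = -2)
l*(-41 + B(8, 8)) = -43*(-41 - 2) = -43*(-43) = 1849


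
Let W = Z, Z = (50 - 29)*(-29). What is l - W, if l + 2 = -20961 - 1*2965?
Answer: -23319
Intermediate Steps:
l = -23928 (l = -2 + (-20961 - 1*2965) = -2 + (-20961 - 2965) = -2 - 23926 = -23928)
Z = -609 (Z = 21*(-29) = -609)
W = -609
l - W = -23928 - 1*(-609) = -23928 + 609 = -23319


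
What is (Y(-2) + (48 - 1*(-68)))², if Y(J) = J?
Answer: 12996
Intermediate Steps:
(Y(-2) + (48 - 1*(-68)))² = (-2 + (48 - 1*(-68)))² = (-2 + (48 + 68))² = (-2 + 116)² = 114² = 12996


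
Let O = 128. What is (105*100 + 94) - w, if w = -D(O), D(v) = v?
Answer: 10722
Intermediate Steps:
w = -128 (w = -1*128 = -128)
(105*100 + 94) - w = (105*100 + 94) - 1*(-128) = (10500 + 94) + 128 = 10594 + 128 = 10722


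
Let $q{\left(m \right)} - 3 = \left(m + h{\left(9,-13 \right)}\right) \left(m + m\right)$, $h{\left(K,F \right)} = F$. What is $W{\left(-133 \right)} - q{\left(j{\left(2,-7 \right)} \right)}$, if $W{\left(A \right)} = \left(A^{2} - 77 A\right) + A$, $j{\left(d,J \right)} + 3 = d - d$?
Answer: $27698$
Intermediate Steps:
$j{\left(d,J \right)} = -3$ ($j{\left(d,J \right)} = -3 + \left(d - d\right) = -3 + 0 = -3$)
$q{\left(m \right)} = 3 + 2 m \left(-13 + m\right)$ ($q{\left(m \right)} = 3 + \left(m - 13\right) \left(m + m\right) = 3 + \left(-13 + m\right) 2 m = 3 + 2 m \left(-13 + m\right)$)
$W{\left(A \right)} = A^{2} - 76 A$
$W{\left(-133 \right)} - q{\left(j{\left(2,-7 \right)} \right)} = - 133 \left(-76 - 133\right) - \left(3 - -78 + 2 \left(-3\right)^{2}\right) = \left(-133\right) \left(-209\right) - \left(3 + 78 + 2 \cdot 9\right) = 27797 - \left(3 + 78 + 18\right) = 27797 - 99 = 27698$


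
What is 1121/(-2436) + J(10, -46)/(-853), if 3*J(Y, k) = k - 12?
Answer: -303039/692636 ≈ -0.43752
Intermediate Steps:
J(Y, k) = -4 + k/3 (J(Y, k) = (k - 12)/3 = (-12 + k)/3 = -4 + k/3)
1121/(-2436) + J(10, -46)/(-853) = 1121/(-2436) + (-4 + (⅓)*(-46))/(-853) = 1121*(-1/2436) + (-4 - 46/3)*(-1/853) = -1121/2436 - 58/3*(-1/853) = -1121/2436 + 58/2559 = -303039/692636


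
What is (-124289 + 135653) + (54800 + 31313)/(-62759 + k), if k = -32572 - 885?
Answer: 1093312511/96216 ≈ 11363.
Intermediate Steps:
k = -33457
(-124289 + 135653) + (54800 + 31313)/(-62759 + k) = (-124289 + 135653) + (54800 + 31313)/(-62759 - 33457) = 11364 + 86113/(-96216) = 11364 + 86113*(-1/96216) = 11364 - 86113/96216 = 1093312511/96216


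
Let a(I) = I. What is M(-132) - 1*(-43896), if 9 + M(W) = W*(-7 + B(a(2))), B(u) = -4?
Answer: 45339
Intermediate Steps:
M(W) = -9 - 11*W (M(W) = -9 + W*(-7 - 4) = -9 + W*(-11) = -9 - 11*W)
M(-132) - 1*(-43896) = (-9 - 11*(-132)) - 1*(-43896) = (-9 + 1452) + 43896 = 1443 + 43896 = 45339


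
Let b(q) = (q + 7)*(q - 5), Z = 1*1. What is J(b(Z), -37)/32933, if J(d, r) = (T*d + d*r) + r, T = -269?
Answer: 9755/32933 ≈ 0.29621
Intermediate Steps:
Z = 1
b(q) = (-5 + q)*(7 + q) (b(q) = (7 + q)*(-5 + q) = (-5 + q)*(7 + q))
J(d, r) = r - 269*d + d*r (J(d, r) = (-269*d + d*r) + r = r - 269*d + d*r)
J(b(Z), -37)/32933 = (-37 - 269*(-35 + 1**2 + 2*1) + (-35 + 1**2 + 2*1)*(-37))/32933 = (-37 - 269*(-35 + 1 + 2) + (-35 + 1 + 2)*(-37))*(1/32933) = (-37 - 269*(-32) - 32*(-37))*(1/32933) = (-37 + 8608 + 1184)*(1/32933) = 9755*(1/32933) = 9755/32933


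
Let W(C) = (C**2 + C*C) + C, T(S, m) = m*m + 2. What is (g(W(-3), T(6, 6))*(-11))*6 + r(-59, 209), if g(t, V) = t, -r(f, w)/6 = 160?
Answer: -1950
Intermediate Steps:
r(f, w) = -960 (r(f, w) = -6*160 = -960)
T(S, m) = 2 + m**2 (T(S, m) = m**2 + 2 = 2 + m**2)
W(C) = C + 2*C**2 (W(C) = (C**2 + C**2) + C = 2*C**2 + C = C + 2*C**2)
(g(W(-3), T(6, 6))*(-11))*6 + r(-59, 209) = (-3*(1 + 2*(-3))*(-11))*6 - 960 = (-3*(1 - 6)*(-11))*6 - 960 = (-3*(-5)*(-11))*6 - 960 = (15*(-11))*6 - 960 = -165*6 - 960 = -990 - 960 = -1950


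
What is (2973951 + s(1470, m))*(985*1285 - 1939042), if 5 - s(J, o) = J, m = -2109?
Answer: -2001425356062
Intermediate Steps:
s(J, o) = 5 - J
(2973951 + s(1470, m))*(985*1285 - 1939042) = (2973951 + (5 - 1*1470))*(985*1285 - 1939042) = (2973951 + (5 - 1470))*(1265725 - 1939042) = (2973951 - 1465)*(-673317) = 2972486*(-673317) = -2001425356062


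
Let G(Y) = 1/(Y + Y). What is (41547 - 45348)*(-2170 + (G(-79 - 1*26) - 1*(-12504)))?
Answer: -392795159/10 ≈ -3.9279e+7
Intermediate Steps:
G(Y) = 1/(2*Y)
(41547 - 45348)*(-2170 + (G(-79 - 1*26) - 1*(-12504))) = (41547 - 45348)*(-2170 + (1/(2*(-79 - 1*26)) - 1*(-12504))) = -3801*(-2170 + (1/(2*(-79 - 26)) + 12504)) = -3801*(-2170 + ((½)/(-105) + 12504)) = -3801*(-2170 + ((½)*(-1/105) + 12504)) = -3801*(-2170 + (-1/210 + 12504)) = -3801*(-2170 + 2625839/210) = -3801*2170139/210 = -392795159/10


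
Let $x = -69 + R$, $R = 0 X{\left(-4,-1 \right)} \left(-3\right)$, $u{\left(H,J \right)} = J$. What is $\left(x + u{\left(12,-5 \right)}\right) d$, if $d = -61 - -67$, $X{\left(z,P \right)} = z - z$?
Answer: $-444$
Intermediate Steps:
$X{\left(z,P \right)} = 0$
$d = 6$ ($d = -61 + 67 = 6$)
$R = 0$ ($R = 0 \cdot 0 \left(-3\right) = 0 \left(-3\right) = 0$)
$x = -69$ ($x = -69 + 0 = -69$)
$\left(x + u{\left(12,-5 \right)}\right) d = \left(-69 - 5\right) 6 = \left(-74\right) 6 = -444$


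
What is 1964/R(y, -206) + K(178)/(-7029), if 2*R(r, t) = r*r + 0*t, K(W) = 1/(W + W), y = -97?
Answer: 9829119263/23544366516 ≈ 0.41747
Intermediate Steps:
K(W) = 1/(2*W)
R(r, t) = r**2/2 (R(r, t) = (r*r + 0*t)/2 = (r**2 + 0)/2 = r**2/2)
1964/R(y, -206) + K(178)/(-7029) = 1964/(((1/2)*(-97)**2)) + ((1/2)/178)/(-7029) = 1964/(((1/2)*9409)) + ((1/2)*(1/178))*(-1/7029) = 1964/(9409/2) + (1/356)*(-1/7029) = 1964*(2/9409) - 1/2502324 = 3928/9409 - 1/2502324 = 9829119263/23544366516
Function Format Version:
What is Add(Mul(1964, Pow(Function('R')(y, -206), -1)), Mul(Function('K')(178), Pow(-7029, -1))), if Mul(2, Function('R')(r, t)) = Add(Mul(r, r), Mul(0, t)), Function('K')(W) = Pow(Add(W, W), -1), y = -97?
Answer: Rational(9829119263, 23544366516) ≈ 0.41747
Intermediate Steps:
Function('K')(W) = Mul(Rational(1, 2), Pow(W, -1)) (Function('K')(W) = Pow(Mul(2, W), -1) = Mul(Rational(1, 2), Pow(W, -1)))
Function('R')(r, t) = Mul(Rational(1, 2), Pow(r, 2)) (Function('R')(r, t) = Mul(Rational(1, 2), Add(Mul(r, r), Mul(0, t))) = Mul(Rational(1, 2), Add(Pow(r, 2), 0)) = Mul(Rational(1, 2), Pow(r, 2)))
Add(Mul(1964, Pow(Function('R')(y, -206), -1)), Mul(Function('K')(178), Pow(-7029, -1))) = Add(Mul(1964, Pow(Mul(Rational(1, 2), Pow(-97, 2)), -1)), Mul(Mul(Rational(1, 2), Pow(178, -1)), Pow(-7029, -1))) = Add(Mul(1964, Pow(Mul(Rational(1, 2), 9409), -1)), Mul(Mul(Rational(1, 2), Rational(1, 178)), Rational(-1, 7029))) = Add(Mul(1964, Pow(Rational(9409, 2), -1)), Mul(Rational(1, 356), Rational(-1, 7029))) = Add(Mul(1964, Rational(2, 9409)), Rational(-1, 2502324)) = Add(Rational(3928, 9409), Rational(-1, 2502324)) = Rational(9829119263, 23544366516)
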